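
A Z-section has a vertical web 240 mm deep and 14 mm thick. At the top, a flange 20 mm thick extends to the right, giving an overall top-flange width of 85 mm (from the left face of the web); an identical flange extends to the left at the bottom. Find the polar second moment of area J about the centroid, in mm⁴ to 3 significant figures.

J ≈ 5.70 × 10⁷ mm⁴

Treat the section as a set of non-overlapping primitives; coordinates are from the bounding-box lower-left.
Web: 14 × 240, A = 3 360 mm², y = 120 mm, Ī = 16 128 000 mm⁴.
Top flange (beyond web): 71 × 20, A = 1 420 mm², y = 230 mm, Ī = 47 333 mm⁴.
Bottom flange (beyond web): 71 × 20, A = 1 420 mm², y = 10 mm, Ī = 47 333 mm⁴.
Centroid: ȳ = ΣA·y / ΣA = 120 mm.
Transfer each piece to the centroidal x-axis using Ī + A·d² with d = y − 120:
  web: d = 0 mm → contributes +16 128 000 mm⁴
  top flange (beyond web): d = 110 mm → contributes +17 229 333 mm⁴
  bottom flange (beyond web): d = -110 mm → contributes +17 229 333 mm⁴
Total I = 50 586 667 mm⁴.
For the y-axis: x̄ = 78 mm.
Repeating about the centroidal y-axis gives I_y = 6 377 667 mm⁴.
Polar second moment: J = I_x + I_y = 56 964 333 mm⁴.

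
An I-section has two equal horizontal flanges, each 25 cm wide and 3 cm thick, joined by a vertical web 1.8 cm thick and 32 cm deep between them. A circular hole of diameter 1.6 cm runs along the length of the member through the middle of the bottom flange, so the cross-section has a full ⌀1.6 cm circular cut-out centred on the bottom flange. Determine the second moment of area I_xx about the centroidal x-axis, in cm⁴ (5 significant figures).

Break the section into simple shapes (no overlaps), measuring from the bottom-left corner of the bounding box.
Bottom flange: 25 × 3, A = 75 cm², y = 1.5 cm, Ī = 56.25 cm⁴.
Web: 1.8 × 32, A = 57.6 cm², y = 19 cm, Ī = 4915.2 cm⁴.
Top flange: 25 × 3, A = 75 cm², y = 36.5 cm, Ī = 56.25 cm⁴.
Hole (subtracted): ⌀1.6, A = 2.010619 cm², y = 1.5 cm, Ī = 0.3216991 cm⁴.
Centroid: ȳ = ΣA·y / ΣA = 19.17115 cm.
Transfer each piece to the centroidal x-axis using Ī + A·d² with d = y − 19.17115:
  bottom flange: d = -17.67115 cm → contributes +23476.46 cm⁴
  web: d = -0.1711462 cm → contributes +4916.887 cm⁴
  top flange: d = 17.32885 cm → contributes +22577.94 cm⁴
  hole: d = -17.67115 cm → contributes −628.1766 cm⁴
Total I = 50343.1 cm⁴.

I_xx ≈ 5.0343 × 10⁴ cm⁴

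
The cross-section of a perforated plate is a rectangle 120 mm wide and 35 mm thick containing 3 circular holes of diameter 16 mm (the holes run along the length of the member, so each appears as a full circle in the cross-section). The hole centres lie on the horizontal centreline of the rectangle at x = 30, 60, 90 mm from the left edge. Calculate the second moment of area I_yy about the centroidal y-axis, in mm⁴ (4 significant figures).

I_yy ≈ 4.668 × 10⁶ mm⁴

Break the section into simple shapes (no overlaps), measuring from the bottom-left corner of the bounding box.
Plate: 120 × 35, A = 4 200 mm², x = 60 mm, Ī = 5 040 000 mm⁴.
Hole 1 (subtracted): ⌀16, A = 201.062 mm², x = 30 mm, Ī = 3216.99 mm⁴.
Hole 2 (subtracted): ⌀16, A = 201.062 mm², x = 60 mm, Ī = 3216.99 mm⁴.
Hole 3 (subtracted): ⌀16, A = 201.062 mm², x = 90 mm, Ī = 3216.99 mm⁴.
By symmetry the centroid is at mid-width, x̄ = 60 mm.
Transfer each piece to the centroidal y-axis using Ī + A·d² with d = x − 60:
  plate: d = 0 mm → contributes +5 040 000 mm⁴
  hole 1: d = -30 mm → contributes −184 173 mm⁴
  hole 2: d = 0 mm → contributes −3216.99 mm⁴
  hole 3: d = 30 mm → contributes −184 173 mm⁴
Total I = 4 668 438 mm⁴.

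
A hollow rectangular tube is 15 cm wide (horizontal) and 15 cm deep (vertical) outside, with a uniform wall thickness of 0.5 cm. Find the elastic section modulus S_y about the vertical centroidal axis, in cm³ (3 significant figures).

Treat the section as a set of non-overlapping primitives; coordinates are from the bounding-box lower-left.
Outer rectangle: 15 × 15, A = 225 cm², x = 7.5 cm, Ī = 4218.8 cm⁴.
Inner void (subtracted): 14 × 14, A = 196 cm², x = 7.5 cm, Ī = 3201.3 cm⁴.
By symmetry the centroid is at mid-width, x̄ = 7.5 cm.
All pieces are centred on the vertical centroidal axis, so I = ΣĪ (holes subtracted) = 1017.4 cm⁴.
Extreme fibre distance c = 7.5 cm; S = I/c = 135.66 cm³.

S_y ≈ 136 cm³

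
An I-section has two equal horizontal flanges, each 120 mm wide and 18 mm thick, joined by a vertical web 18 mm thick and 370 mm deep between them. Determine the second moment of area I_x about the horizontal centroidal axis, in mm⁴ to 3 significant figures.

I_x ≈ 2.39 × 10⁸ mm⁴

Break the section into simple shapes (no overlaps), measuring from the bottom-left corner of the bounding box.
Bottom flange: 120 × 18, A = 2 160 mm², y = 9 mm, Ī = 58 320 mm⁴.
Web: 18 × 370, A = 6 660 mm², y = 203 mm, Ī = 75 979 500 mm⁴.
Top flange: 120 × 18, A = 2 160 mm², y = 397 mm, Ī = 58 320 mm⁴.
By symmetry the centroid is at mid-height, ȳ = 203 mm.
Transfer each piece to the horizontal centroidal axis using Ī + A·d² with d = y − 203:
  bottom flange: d = -194 mm → contributes +81 352 080 mm⁴
  web: d = 0 mm → contributes +75 979 500 mm⁴
  top flange: d = 194 mm → contributes +81 352 080 mm⁴
Total I = 238 683 660 mm⁴.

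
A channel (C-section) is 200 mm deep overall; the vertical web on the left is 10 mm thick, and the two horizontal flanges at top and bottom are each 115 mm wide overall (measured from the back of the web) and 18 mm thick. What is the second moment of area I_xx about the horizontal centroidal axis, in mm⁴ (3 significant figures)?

Split into non-overlapping primitives; take the origin at the lower-left of the bounding box.
Web: 10 × 200, A = 2 000 mm², y = 100 mm, Ī = 6 666 667 mm⁴.
Top flange (beyond web): 105 × 18, A = 1 890 mm², y = 191 mm, Ī = 51 030 mm⁴.
Bottom flange (beyond web): 105 × 18, A = 1 890 mm², y = 9 mm, Ī = 51 030 mm⁴.
By symmetry the centroid is at mid-height, ȳ = 100 mm.
Transfer each piece to the horizontal centroidal axis using Ī + A·d² with d = y − 100:
  web: d = 0 mm → contributes +6 666 667 mm⁴
  top flange (beyond web): d = 91 mm → contributes +15 702 120 mm⁴
  bottom flange (beyond web): d = -91 mm → contributes +15 702 120 mm⁴
Total I = 38 070 907 mm⁴.

I_xx ≈ 3.81 × 10⁷ mm⁴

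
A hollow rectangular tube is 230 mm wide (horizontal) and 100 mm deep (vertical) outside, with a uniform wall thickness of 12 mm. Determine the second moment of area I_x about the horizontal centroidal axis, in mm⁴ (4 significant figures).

Decompose the section into non-overlapping parts with the origin at the bottom-left of its bounding rectangle.
Outer rectangle: 230 × 100, A = 23 000 mm², y = 50 mm, Ī = 19 166 667 mm⁴.
Inner void (subtracted): 206 × 76, A = 15 656 mm², y = 50 mm, Ī = 7 535 755 mm⁴.
By symmetry the centroid is at mid-height, ȳ = 50 mm.
All pieces are centred on the horizontal centroidal axis, so I = ΣĪ (holes subtracted) = 11 630 912 mm⁴.

I_x ≈ 1.163 × 10⁷ mm⁴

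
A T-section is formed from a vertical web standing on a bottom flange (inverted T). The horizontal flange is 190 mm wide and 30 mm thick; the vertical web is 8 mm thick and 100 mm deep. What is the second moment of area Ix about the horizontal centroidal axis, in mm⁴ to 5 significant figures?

Split into non-overlapping primitives; take the origin at the lower-left of the bounding box.
Flange: 190 × 30, A = 5 700 mm², y = 15 mm, Ī = 427 500 mm⁴.
Web: 8 × 100, A = 800 mm², y = 80 mm, Ī = 666666.7 mm⁴.
Centroid: ȳ = ΣA·y / ΣA = 23 mm.
Transfer each piece to the horizontal centroidal axis using Ī + A·d² with d = y − 23:
  flange: d = -8 mm → contributes +792 300 mm⁴
  web: d = 57 mm → contributes +3 265 867 mm⁴
Total I = 4 058 167 mm⁴.

Ix ≈ 4.0582 × 10⁶ mm⁴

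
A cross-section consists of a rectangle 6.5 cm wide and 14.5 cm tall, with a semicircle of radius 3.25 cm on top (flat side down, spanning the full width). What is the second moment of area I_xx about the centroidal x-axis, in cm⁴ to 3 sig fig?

I_xx ≈ 2710 cm⁴

Treat the section as a set of non-overlapping primitives; coordinates are from the bounding-box lower-left.
Rectangular body: 6.5 × 14.5, A = 94.25 cm², y = 7.25 cm, Ī = 1651.3 cm⁴.
Semicircular cap: semicircle r = 3.25, A = 16.592 cm², y = 15.879 cm, Ī = 12.245 cm⁴.
Centroid: ȳ = ΣA·y / ΣA = 8.5417 cm.
Transfer each piece to the centroidal x-axis using Ī + A·d² with d = y − 8.5417:
  rectangular body: d = -1.2917 cm → contributes +1808.6 cm⁴
  semicircular cap: d = 7.3376 cm → contributes +905.55 cm⁴
Total I = 2714.1 cm⁴.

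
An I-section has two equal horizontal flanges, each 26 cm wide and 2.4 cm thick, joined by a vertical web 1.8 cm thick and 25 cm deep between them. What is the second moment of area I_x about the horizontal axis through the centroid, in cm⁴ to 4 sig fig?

Break the section into simple shapes (no overlaps), measuring from the bottom-left corner of the bounding box.
Bottom flange: 26 × 2.4, A = 62.4 cm², y = 1.2 cm, Ī = 29.952 cm⁴.
Web: 1.8 × 25, A = 45 cm², y = 14.9 cm, Ī = 2343.75 cm⁴.
Top flange: 26 × 2.4, A = 62.4 cm², y = 28.6 cm, Ī = 29.952 cm⁴.
By symmetry the centroid is at mid-height, ȳ = 14.9 cm.
Transfer each piece to the horizontal axis through the centroid using Ī + A·d² with d = y − 14.9:
  bottom flange: d = -13.7 cm → contributes +11741.8 cm⁴
  web: d = 0 cm → contributes +2343.75 cm⁴
  top flange: d = 13.7 cm → contributes +11741.8 cm⁴
Total I = 25827.4 cm⁴.

I_x ≈ 2.583 × 10⁴ cm⁴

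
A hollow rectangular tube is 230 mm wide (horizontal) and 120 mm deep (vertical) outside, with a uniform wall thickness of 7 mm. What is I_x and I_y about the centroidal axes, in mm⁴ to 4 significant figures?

Treat the section as a set of non-overlapping primitives; coordinates are from the bounding-box lower-left.
Outer rectangle: 230 × 120, A = 27 600 mm², y = 60 mm, Ī = 33 120 000 mm⁴.
Inner void (subtracted): 216 × 106, A = 22 896 mm², y = 60 mm, Ī = 21 438 288 mm⁴.
By symmetry the centroid is at mid-height, ȳ = 60 mm.
All pieces are centred on the centroidal x-axis, so I = ΣĪ (holes subtracted) = 11 681 712 mm⁴.
Repeating about the centroidal y-axis gives I_y = 32 650 352 mm⁴.

I_x ≈ 1.168 × 10⁷ mm⁴, I_y ≈ 3.265 × 10⁷ mm⁴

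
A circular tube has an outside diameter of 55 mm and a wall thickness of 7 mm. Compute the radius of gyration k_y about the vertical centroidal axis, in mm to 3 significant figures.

k_y ≈ 17.2 mm

Treat the section as a set of non-overlapping primitives; coordinates are from the bounding-box lower-left.
Outer circle: ⌀55, A = 2375.8 mm², x = 27.5 mm, Ī = 449 180 mm⁴.
Bore (subtracted): ⌀41, A = 1320.3 mm², x = 27.5 mm, Ī = 138 709 mm⁴.
By symmetry the centroid is at mid-width, x̄ = 27.5 mm.
All pieces are centred on the vertical centroidal axis, so I = ΣĪ (holes subtracted) = 310 471 mm⁴.
Radius of gyration: k = √(I/A) = √(310 471 / 1055.6) = 17.15 mm.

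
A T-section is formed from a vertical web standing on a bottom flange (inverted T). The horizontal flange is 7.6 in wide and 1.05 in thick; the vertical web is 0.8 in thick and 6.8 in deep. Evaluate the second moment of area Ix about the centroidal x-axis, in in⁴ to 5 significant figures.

Ix ≈ 71.530 in⁴

Treat the section as a set of non-overlapping primitives; coordinates are from the bounding-box lower-left.
Flange: 7.6 × 1.05, A = 7.98 in², y = 0.525 in, Ī = 0.7331625 in⁴.
Web: 0.8 × 6.8, A = 5.44 in², y = 4.45 in, Ī = 20.96213 in⁴.
Centroid: ȳ = ΣA·y / ΣA = 2.116058 in.
Transfer each piece to the centroidal x-axis using Ī + A·d² with d = y − 2.116058:
  flange: d = -1.591058 in → contributes +20.93426 in⁴
  web: d = 2.333942 in → contributes +50.59536 in⁴
Total I = 71.52962 in⁴.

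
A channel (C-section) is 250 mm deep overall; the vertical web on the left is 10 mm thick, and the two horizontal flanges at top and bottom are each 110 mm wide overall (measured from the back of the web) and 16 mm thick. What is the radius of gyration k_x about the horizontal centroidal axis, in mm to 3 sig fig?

Decompose the section into non-overlapping parts with the origin at the bottom-left of its bounding rectangle.
Web: 10 × 250, A = 2 500 mm², y = 125 mm, Ī = 13 020 833 mm⁴.
Top flange (beyond web): 100 × 16, A = 1 600 mm², y = 242 mm, Ī = 34 133 mm⁴.
Bottom flange (beyond web): 100 × 16, A = 1 600 mm², y = 8 mm, Ī = 34 133 mm⁴.
By symmetry the centroid is at mid-height, ȳ = 125 mm.
Transfer each piece to the horizontal centroidal axis using Ī + A·d² with d = y − 125:
  web: d = 0 mm → contributes +13 020 833 mm⁴
  top flange (beyond web): d = 117 mm → contributes +21 936 533 mm⁴
  bottom flange (beyond web): d = -117 mm → contributes +21 936 533 mm⁴
Total I = 56 893 900 mm⁴.
Radius of gyration: k = √(I/A) = √(56 893 900 / 5 700) = 99.907 mm.

k_x ≈ 99.9 mm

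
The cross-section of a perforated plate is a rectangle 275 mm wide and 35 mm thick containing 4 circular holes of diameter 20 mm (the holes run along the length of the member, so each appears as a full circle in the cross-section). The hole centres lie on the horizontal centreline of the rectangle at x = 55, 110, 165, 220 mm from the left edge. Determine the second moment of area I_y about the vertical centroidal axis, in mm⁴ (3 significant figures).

I_y ≈ 5.59 × 10⁷ mm⁴

Split into non-overlapping primitives; take the origin at the lower-left of the bounding box.
Plate: 275 × 35, A = 9 625 mm², x = 137.5 mm, Ī = 60 657 552 mm⁴.
Hole 1 (subtracted): ⌀20, A = 314.16 mm², x = 55 mm, Ī = 7 854 mm⁴.
Hole 2 (subtracted): ⌀20, A = 314.16 mm², x = 110 mm, Ī = 7 854 mm⁴.
Hole 3 (subtracted): ⌀20, A = 314.16 mm², x = 165 mm, Ī = 7 854 mm⁴.
Hole 4 (subtracted): ⌀20, A = 314.16 mm², x = 220 mm, Ī = 7 854 mm⁴.
By symmetry the centroid is at mid-width, x̄ = 137.5 mm.
Transfer each piece to the vertical centroidal axis using Ī + A·d² with d = x − 137.5:
  plate: d = 0 mm → contributes +60 657 552 mm⁴
  hole 1: d = -82.5 mm → contributes −2 146 100 mm⁴
  hole 2: d = -27.5 mm → contributes −245 437 mm⁴
  hole 3: d = 27.5 mm → contributes −245 437 mm⁴
  hole 4: d = 82.5 mm → contributes −2 146 100 mm⁴
Total I = 55 874 477 mm⁴.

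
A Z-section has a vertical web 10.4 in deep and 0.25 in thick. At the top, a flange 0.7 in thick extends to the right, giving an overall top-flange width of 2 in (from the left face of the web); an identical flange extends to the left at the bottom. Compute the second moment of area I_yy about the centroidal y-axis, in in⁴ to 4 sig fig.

I_yy ≈ 3.089 in⁴

Break the section into simple shapes (no overlaps), measuring from the bottom-left corner of the bounding box.
Web: 0.25 × 10.4, A = 2.6 in², x = 1.875 in, Ī = 0.0135417 in⁴.
Top flange (beyond web): 1.75 × 0.7, A = 1.225 in², x = 2.875 in, Ī = 0.31263 in⁴.
Bottom flange (beyond web): 1.75 × 0.7, A = 1.225 in², x = 0.875 in, Ī = 0.31263 in⁴.
Centroid: x̄ = ΣA·x / ΣA = 1.875 in.
Transfer each piece to the centroidal y-axis using Ī + A·d² with d = x − 1.875:
  web: d = 0 in → contributes +0.0135417 in⁴
  top flange (beyond web): d = 1 in → contributes +1.53763 in⁴
  bottom flange (beyond web): d = -1 in → contributes +1.53763 in⁴
Total I = 3.0888 in⁴.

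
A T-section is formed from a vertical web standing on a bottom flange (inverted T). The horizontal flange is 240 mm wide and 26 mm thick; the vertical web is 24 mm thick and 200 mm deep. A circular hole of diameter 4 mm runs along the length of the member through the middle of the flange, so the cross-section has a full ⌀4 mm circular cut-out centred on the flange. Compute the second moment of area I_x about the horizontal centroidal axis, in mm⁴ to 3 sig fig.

I_x ≈ 5.10 × 10⁷ mm⁴

Decompose the section into non-overlapping parts with the origin at the bottom-left of its bounding rectangle.
Flange: 240 × 26, A = 6 240 mm², y = 13 mm, Ī = 351 520 mm⁴.
Web: 24 × 200, A = 4 800 mm², y = 126 mm, Ī = 16 000 000 mm⁴.
Hole (subtracted): ⌀4, A = 12.566 mm², y = 13 mm, Ī = 12.566 mm⁴.
Centroid: ȳ = ΣA·y / ΣA = 62.186 mm.
Transfer each piece to the horizontal centroidal axis using Ī + A·d² with d = y − 62.186:
  flange: d = -49.186 mm → contributes +15 447 977 mm⁴
  web: d = 63.814 mm → contributes +35 546 429 mm⁴
  hole: d = -49.186 mm → contributes −30 414 mm⁴
Total I = 50 963 992 mm⁴.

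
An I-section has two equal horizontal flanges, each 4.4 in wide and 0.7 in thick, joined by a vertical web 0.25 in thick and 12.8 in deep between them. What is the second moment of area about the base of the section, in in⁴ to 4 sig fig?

I_base ≈ 796.4 in⁴

Decompose the section into non-overlapping parts with the origin at the bottom-left of its bounding rectangle.
Bottom flange: 4.4 × 0.7, A = 3.08 in², y = 0.35 in, Ī = 0.125767 in⁴.
Web: 0.25 × 12.8, A = 3.2 in², y = 7.1 in, Ī = 43.6907 in⁴.
Top flange: 4.4 × 0.7, A = 3.08 in², y = 13.85 in, Ī = 0.125767 in⁴.
Transfer each piece to the bottom edge using Ī + A·d² with d = y − 0:
  bottom flange: d = 0.35 in → contributes +0.503067 in⁴
  web: d = 7.1 in → contributes +205.003 in⁴
  top flange: d = 13.85 in → contributes +590.939 in⁴
Total I = 796.445 in⁴.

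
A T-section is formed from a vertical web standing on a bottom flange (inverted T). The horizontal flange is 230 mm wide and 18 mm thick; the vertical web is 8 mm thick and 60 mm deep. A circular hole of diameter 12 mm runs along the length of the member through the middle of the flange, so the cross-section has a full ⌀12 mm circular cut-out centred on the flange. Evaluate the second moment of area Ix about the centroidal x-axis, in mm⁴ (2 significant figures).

Ix ≈ 9.1 × 10⁵ mm⁴

Break the section into simple shapes (no overlaps), measuring from the bottom-left corner of the bounding box.
Flange: 230 × 18, A = 4 140 mm², y = 9 mm, Ī = 111 780 mm⁴.
Web: 8 × 60, A = 480 mm², y = 48 mm, Ī = 144 000 mm⁴.
Hole (subtracted): ⌀12, A = 113.1 mm², y = 9 mm, Ī = 1 018 mm⁴.
Centroid: ȳ = ΣA·y / ΣA = 13.15 mm.
Transfer each piece to the centroidal x-axis using Ī + A·d² with d = y − 13.15:
  flange: d = -4.154 mm → contributes +183 206 mm⁴
  web: d = 34.85 mm → contributes +726 849 mm⁴
  hole: d = -4.154 mm → contributes −2 969 mm⁴
Total I = 907 086 mm⁴.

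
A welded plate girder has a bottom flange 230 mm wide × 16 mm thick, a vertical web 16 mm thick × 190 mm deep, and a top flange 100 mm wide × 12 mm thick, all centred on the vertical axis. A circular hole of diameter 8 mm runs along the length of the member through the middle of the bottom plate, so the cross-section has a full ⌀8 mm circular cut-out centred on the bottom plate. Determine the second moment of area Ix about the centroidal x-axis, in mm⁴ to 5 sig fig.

Ix ≈ 5.1875 × 10⁷ mm⁴

Treat the section as a set of non-overlapping primitives; coordinates are from the bounding-box lower-left.
Bottom plate: 230 × 16, A = 3 680 mm², y = 8 mm, Ī = 78506.67 mm⁴.
Web plate: 16 × 190, A = 3 040 mm², y = 111 mm, Ī = 9 145 333 mm⁴.
Top plate: 100 × 12, A = 1 200 mm², y = 212 mm, Ī = 14 400 mm⁴.
Hole (subtracted): ⌀8, A = 50.26548 mm², y = 8 mm, Ī = 201.0619 mm⁴.
Centroid: ȳ = ΣA·y / ΣA = 78.89439 mm.
Transfer each piece to the centroidal x-axis using Ī + A·d² with d = y − 78.89439:
  bottom plate: d = -70.89439 mm → contributes +18 574 238 mm⁴
  web plate: d = 32.10561 mm → contributes +12 278 875 mm⁴
  top plate: d = 133.1056 mm → contributes +21 274 925 mm⁴
  hole: d = -70.89439 mm → contributes −252836.1 mm⁴
Total I = 51 875 203 mm⁴.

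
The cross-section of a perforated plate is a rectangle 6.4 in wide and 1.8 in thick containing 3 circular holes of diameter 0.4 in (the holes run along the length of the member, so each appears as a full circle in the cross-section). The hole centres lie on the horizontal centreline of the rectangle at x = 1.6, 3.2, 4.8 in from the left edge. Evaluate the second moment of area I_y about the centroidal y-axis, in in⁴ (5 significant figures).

Treat the section as a set of non-overlapping primitives; coordinates are from the bounding-box lower-left.
Plate: 6.4 × 1.8, A = 11.52 in², x = 3.2 in, Ī = 39.3216 in⁴.
Hole 1 (subtracted): ⌀0.4, A = 0.1256637 in², x = 1.6 in, Ī = 0.001256637 in⁴.
Hole 2 (subtracted): ⌀0.4, A = 0.1256637 in², x = 3.2 in, Ī = 0.001256637 in⁴.
Hole 3 (subtracted): ⌀0.4, A = 0.1256637 in², x = 4.8 in, Ī = 0.001256637 in⁴.
By symmetry the centroid is at mid-width, x̄ = 3.2 in.
Transfer each piece to the centroidal y-axis using Ī + A·d² with d = x − 3.2:
  plate: d = 0 in → contributes +39.3216 in⁴
  hole 1: d = -1.6 in → contributes −0.3229557 in⁴
  hole 2: d = 0 in → contributes −0.001256637 in⁴
  hole 3: d = 1.6 in → contributes −0.3229557 in⁴
Total I = 38.67443 in⁴.

I_y ≈ 38.674 in⁴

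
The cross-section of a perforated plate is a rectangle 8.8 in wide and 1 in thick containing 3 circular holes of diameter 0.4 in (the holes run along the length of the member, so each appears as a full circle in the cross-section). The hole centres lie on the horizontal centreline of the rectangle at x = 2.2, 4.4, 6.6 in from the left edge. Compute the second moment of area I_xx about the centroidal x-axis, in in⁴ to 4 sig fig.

Treat the section as a set of non-overlapping primitives; coordinates are from the bounding-box lower-left.
Plate: 8.8 × 1, A = 8.8 in², y = 0.5 in, Ī = 0.733333 in⁴.
Hole 1 (subtracted): ⌀0.4, A = 0.125664 in², y = 0.5 in, Ī = 0.00125664 in⁴.
Hole 2 (subtracted): ⌀0.4, A = 0.125664 in², y = 0.5 in, Ī = 0.00125664 in⁴.
Hole 3 (subtracted): ⌀0.4, A = 0.125664 in², y = 0.5 in, Ī = 0.00125664 in⁴.
By symmetry the centroid is at mid-height, ȳ = 0.5 in.
All pieces are centred on the centroidal x-axis, so I = ΣĪ (holes subtracted) = 0.729563 in⁴.

I_xx ≈ 0.7296 in⁴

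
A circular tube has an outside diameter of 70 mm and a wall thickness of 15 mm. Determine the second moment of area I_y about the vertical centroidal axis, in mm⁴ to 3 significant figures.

Break the section into simple shapes (no overlaps), measuring from the bottom-left corner of the bounding box.
Outer circle: ⌀70, A = 3848.5 mm², x = 35 mm, Ī = 1 178 588 mm⁴.
Bore (subtracted): ⌀40, A = 1256.6 mm², x = 35 mm, Ī = 125 664 mm⁴.
By symmetry the centroid is at mid-width, x̄ = 35 mm.
All pieces are centred on the vertical centroidal axis, so I = ΣĪ (holes subtracted) = 1 052 924 mm⁴.

I_y ≈ 1.05 × 10⁶ mm⁴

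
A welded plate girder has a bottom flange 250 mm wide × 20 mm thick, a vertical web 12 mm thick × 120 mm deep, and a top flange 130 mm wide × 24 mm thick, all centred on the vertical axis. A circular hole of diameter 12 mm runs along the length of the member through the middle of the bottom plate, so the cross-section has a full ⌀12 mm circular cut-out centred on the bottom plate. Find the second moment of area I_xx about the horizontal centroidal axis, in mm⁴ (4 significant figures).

Break the section into simple shapes (no overlaps), measuring from the bottom-left corner of the bounding box.
Bottom plate: 250 × 20, A = 5 000 mm², y = 10 mm, Ī = 166 667 mm⁴.
Web plate: 12 × 120, A = 1 440 mm², y = 80 mm, Ī = 1 728 000 mm⁴.
Top plate: 130 × 24, A = 3 120 mm², y = 152 mm, Ī = 149 760 mm⁴.
Hole (subtracted): ⌀12, A = 113.097 mm², y = 10 mm, Ī = 1017.88 mm⁴.
Centroid: ȳ = ΣA·y / ΣA = 67.5681 mm.
Transfer each piece to the horizontal centroidal axis using Ī + A·d² with d = y − 67.5681:
  bottom plate: d = -57.5681 mm → contributes +16 737 083 mm⁴
  web plate: d = 12.4319 mm → contributes +1 950 556 mm⁴
  top plate: d = 84.4319 mm → contributes +22 391 460 mm⁴
  hole: d = -57.5681 mm → contributes −375 832 mm⁴
Total I = 40 703 267 mm⁴.

I_xx ≈ 4.070 × 10⁷ mm⁴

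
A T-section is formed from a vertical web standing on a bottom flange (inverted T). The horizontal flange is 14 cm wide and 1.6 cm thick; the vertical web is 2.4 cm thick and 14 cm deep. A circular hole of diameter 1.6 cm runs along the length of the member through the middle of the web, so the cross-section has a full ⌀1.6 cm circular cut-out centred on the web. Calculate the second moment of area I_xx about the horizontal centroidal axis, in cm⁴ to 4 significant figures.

I_xx ≈ 1351 cm⁴

Treat the section as a set of non-overlapping primitives; coordinates are from the bounding-box lower-left.
Flange: 14 × 1.6, A = 22.4 cm², y = 0.8 cm, Ī = 4.77867 cm⁴.
Web: 2.4 × 14, A = 33.6 cm², y = 8.6 cm, Ī = 548.8 cm⁴.
Hole (subtracted): ⌀1.6, A = 2.01062 cm², y = 8.6 cm, Ī = 0.321699 cm⁴.
Centroid: ȳ = ΣA·y / ΣA = 5.36381 cm.
Transfer each piece to the horizontal centroidal axis using Ī + A·d² with d = y − 5.36381:
  flange: d = -4.56381 cm → contributes +471.334 cm⁴
  web: d = 3.23619 cm → contributes +900.691 cm⁴
  hole: d = 3.23619 cm → contributes −21.3788 cm⁴
Total I = 1350.65 cm⁴.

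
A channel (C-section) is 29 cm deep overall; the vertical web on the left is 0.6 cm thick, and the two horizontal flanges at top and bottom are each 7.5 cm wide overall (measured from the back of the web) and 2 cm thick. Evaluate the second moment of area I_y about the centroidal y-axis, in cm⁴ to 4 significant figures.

I_y ≈ 260.1 cm⁴

Decompose the section into non-overlapping parts with the origin at the bottom-left of its bounding rectangle.
Web: 0.6 × 29, A = 17.4 cm², x = 0.3 cm, Ī = 0.522 cm⁴.
Top flange (beyond web): 6.9 × 2, A = 13.8 cm², x = 4.05 cm, Ī = 54.7515 cm⁴.
Bottom flange (beyond web): 6.9 × 2, A = 13.8 cm², x = 4.05 cm, Ī = 54.7515 cm⁴.
Centroid: x̄ = ΣA·x / ΣA = 2.6 cm.
Transfer each piece to the centroidal y-axis using Ī + A·d² with d = x − 2.6:
  web: d = -2.3 cm → contributes +92.568 cm⁴
  top flange (beyond web): d = 1.45 cm → contributes +83.766 cm⁴
  bottom flange (beyond web): d = 1.45 cm → contributes +83.766 cm⁴
Total I = 260.1 cm⁴.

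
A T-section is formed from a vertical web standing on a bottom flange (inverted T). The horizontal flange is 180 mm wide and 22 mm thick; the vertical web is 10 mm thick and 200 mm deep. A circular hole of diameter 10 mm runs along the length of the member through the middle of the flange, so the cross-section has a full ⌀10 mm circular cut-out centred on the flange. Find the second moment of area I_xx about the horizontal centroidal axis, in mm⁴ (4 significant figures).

Break the section into simple shapes (no overlaps), measuring from the bottom-left corner of the bounding box.
Flange: 180 × 22, A = 3 960 mm², y = 11 mm, Ī = 159 720 mm⁴.
Web: 10 × 200, A = 2 000 mm², y = 122 mm, Ī = 6 666 667 mm⁴.
Hole (subtracted): ⌀10, A = 78.5398 mm², y = 11 mm, Ī = 490.874 mm⁴.
Centroid: ȳ = ΣA·y / ΣA = 48.7457 mm.
Transfer each piece to the horizontal centroidal axis using Ī + A·d² with d = y − 48.7457:
  flange: d = -37.7457 mm → contributes +5 801 691 mm⁴
  web: d = 73.2543 mm → contributes +17 399 043 mm⁴
  hole: d = -37.7457 mm → contributes −112 390 mm⁴
Total I = 23 088 344 mm⁴.

I_xx ≈ 2.309 × 10⁷ mm⁴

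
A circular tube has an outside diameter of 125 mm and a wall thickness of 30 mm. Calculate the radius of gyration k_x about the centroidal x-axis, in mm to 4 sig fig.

k_x ≈ 35.22 mm

Split into non-overlapping primitives; take the origin at the lower-left of the bounding box.
Outer circle: ⌀125, A = 12271.8 mm², y = 62.5 mm, Ī = 11 984 225 mm⁴.
Bore (subtracted): ⌀65, A = 3318.31 mm², y = 62.5 mm, Ī = 876 241 mm⁴.
By symmetry the centroid is at mid-height, ȳ = 62.5 mm.
All pieces are centred on the centroidal x-axis, so I = ΣĪ (holes subtracted) = 11 107 984 mm⁴.
Radius of gyration: k = √(I/A) = √(11 107 984 / 8953.54) = 35.2225 mm.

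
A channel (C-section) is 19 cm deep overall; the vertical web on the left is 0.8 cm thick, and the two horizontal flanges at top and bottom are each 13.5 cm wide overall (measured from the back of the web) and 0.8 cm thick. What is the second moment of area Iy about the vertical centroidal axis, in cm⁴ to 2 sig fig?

Break the section into simple shapes (no overlaps), measuring from the bottom-left corner of the bounding box.
Web: 0.8 × 19, A = 15.2 cm², x = 0.4 cm, Ī = 0.8107 cm⁴.
Top flange (beyond web): 12.7 × 0.8, A = 10.16 cm², x = 7.15 cm, Ī = 136.6 cm⁴.
Bottom flange (beyond web): 12.7 × 0.8, A = 10.16 cm², x = 7.15 cm, Ī = 136.6 cm⁴.
Centroid: x̄ = ΣA·x / ΣA = 4.261 cm.
Transfer each piece to the vertical centroidal axis using Ī + A·d² with d = x − 4.261:
  web: d = -3.861 cm → contributes +227.5 cm⁴
  top flange (beyond web): d = 2.889 cm → contributes +221.3 cm⁴
  bottom flange (beyond web): d = 2.889 cm → contributes +221.3 cm⁴
Total I = 670.1 cm⁴.

Iy ≈ 670 cm⁴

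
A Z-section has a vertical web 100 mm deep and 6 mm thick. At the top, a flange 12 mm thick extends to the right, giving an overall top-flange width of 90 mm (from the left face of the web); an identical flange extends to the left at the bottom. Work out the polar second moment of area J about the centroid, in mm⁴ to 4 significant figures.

Decompose the section into non-overlapping parts with the origin at the bottom-left of its bounding rectangle.
Web: 6 × 100, A = 600 mm², y = 50 mm, Ī = 500 000 mm⁴.
Top flange (beyond web): 84 × 12, A = 1 008 mm², y = 94 mm, Ī = 12 096 mm⁴.
Bottom flange (beyond web): 84 × 12, A = 1 008 mm², y = 6 mm, Ī = 12 096 mm⁴.
Centroid: ȳ = ΣA·y / ΣA = 50 mm.
Transfer each piece to the centroidal x-axis using Ī + A·d² with d = y − 50:
  web: d = 0 mm → contributes +500 000 mm⁴
  top flange (beyond web): d = 44 mm → contributes +1 963 584 mm⁴
  bottom flange (beyond web): d = -44 mm → contributes +1 963 584 mm⁴
Total I = 4 427 168 mm⁴.
For the y-axis: x̄ = 87 mm.
Repeating about the centroidal y-axis gives I_y = 5 269 608 mm⁴.
Polar second moment: J = I_x + I_y = 9 696 776 mm⁴.

J ≈ 9.697 × 10⁶ mm⁴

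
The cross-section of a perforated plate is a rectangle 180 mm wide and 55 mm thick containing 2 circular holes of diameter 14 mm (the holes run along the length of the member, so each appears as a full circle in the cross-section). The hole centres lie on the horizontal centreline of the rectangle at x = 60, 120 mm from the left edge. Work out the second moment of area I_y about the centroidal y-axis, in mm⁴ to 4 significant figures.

I_y ≈ 2.645 × 10⁷ mm⁴

Split into non-overlapping primitives; take the origin at the lower-left of the bounding box.
Plate: 180 × 55, A = 9 900 mm², x = 90 mm, Ī = 26 730 000 mm⁴.
Hole 1 (subtracted): ⌀14, A = 153.938 mm², x = 60 mm, Ī = 1885.74 mm⁴.
Hole 2 (subtracted): ⌀14, A = 153.938 mm², x = 120 mm, Ī = 1885.74 mm⁴.
By symmetry the centroid is at mid-width, x̄ = 90 mm.
Transfer each piece to the centroidal y-axis using Ī + A·d² with d = x − 90:
  plate: d = 0 mm → contributes +26 730 000 mm⁴
  hole 1: d = -30 mm → contributes −140 430 mm⁴
  hole 2: d = 30 mm → contributes −140 430 mm⁴
Total I = 26 449 140 mm⁴.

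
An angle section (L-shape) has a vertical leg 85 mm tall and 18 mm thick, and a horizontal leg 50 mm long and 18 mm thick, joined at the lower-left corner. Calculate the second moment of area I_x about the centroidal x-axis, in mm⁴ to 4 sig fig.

I_x ≈ 1.406 × 10⁶ mm⁴

Treat the section as a set of non-overlapping primitives; coordinates are from the bounding-box lower-left.
Vertical leg: 18 × 85, A = 1 530 mm², y = 42.5 mm, Ī = 921 188 mm⁴.
Horizontal leg (remainder): 32 × 18, A = 576 mm², y = 9 mm, Ī = 15 552 mm⁴.
Centroid: ȳ = ΣA·y / ΣA = 33.3376 mm.
Transfer each piece to the centroidal x-axis using Ī + A·d² with d = y − 33.3376:
  vertical leg: d = 9.16239 mm → contributes +1 049 630 mm⁴
  horizontal leg (remainder): d = -24.3376 mm → contributes +356 728 mm⁴
Total I = 1 406 358 mm⁴.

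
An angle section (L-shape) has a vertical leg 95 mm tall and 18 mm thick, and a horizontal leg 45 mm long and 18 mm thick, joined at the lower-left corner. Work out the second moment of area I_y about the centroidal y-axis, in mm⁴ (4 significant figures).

Break the section into simple shapes (no overlaps), measuring from the bottom-left corner of the bounding box.
Vertical leg: 18 × 95, A = 1 710 mm², x = 9 mm, Ī = 46 170 mm⁴.
Horizontal leg (remainder): 27 × 18, A = 486 mm², x = 31.5 mm, Ī = 29524.5 mm⁴.
Centroid: x̄ = ΣA·x / ΣA = 13.9795 mm.
Transfer each piece to the centroidal y-axis using Ī + A·d² with d = x − 13.9795:
  vertical leg: d = -4.97951 mm → contributes +88570.3 mm⁴
  horizontal leg (remainder): d = 17.5205 mm → contributes +178 711 mm⁴
Total I = 267 281 mm⁴.

I_y ≈ 2.673 × 10⁵ mm⁴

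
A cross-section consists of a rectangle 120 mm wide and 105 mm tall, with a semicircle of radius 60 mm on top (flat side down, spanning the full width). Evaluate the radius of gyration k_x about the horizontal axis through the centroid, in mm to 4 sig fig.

Split into non-overlapping primitives; take the origin at the lower-left of the bounding box.
Rectangular body: 120 × 105, A = 12 600 mm², y = 52.5 mm, Ī = 11 576 250 mm⁴.
Semicircular cap: semicircle r = 60, A = 5654.87 mm², y = 130.465 mm, Ī = 1 422 450 mm⁴.
Centroid: ȳ = ΣA·y / ΣA = 76.6514 mm.
Transfer each piece to the horizontal axis through the centroid using Ī + A·d² with d = y − 76.6514:
  rectangular body: d = -24.1514 mm → contributes +18 925 703 mm⁴
  semicircular cap: d = 53.8134 mm → contributes +17 798 274 mm⁴
Total I = 36 723 977 mm⁴.
Radius of gyration: k = √(I/A) = √(36 723 977 / 18254.9) = 44.8524 mm.

k_x ≈ 44.85 mm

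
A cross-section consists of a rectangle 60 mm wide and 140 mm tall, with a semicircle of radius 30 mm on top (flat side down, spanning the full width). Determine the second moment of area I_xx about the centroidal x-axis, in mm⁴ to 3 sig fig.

Treat the section as a set of non-overlapping primitives; coordinates are from the bounding-box lower-left.
Rectangular body: 60 × 140, A = 8 400 mm², y = 70 mm, Ī = 13 720 000 mm⁴.
Semicircular cap: semicircle r = 30, A = 1413.7 mm², y = 152.73 mm, Ī = 88 903 mm⁴.
Centroid: ȳ = ΣA·y / ΣA = 81.918 mm.
Transfer each piece to the centroidal x-axis using Ī + A·d² with d = y − 81.918:
  rectangular body: d = -11.918 mm → contributes +14 913 131 mm⁴
  semicircular cap: d = 70.814 mm → contributes +7 178 232 mm⁴
Total I = 22 091 363 mm⁴.

I_xx ≈ 2.21 × 10⁷ mm⁴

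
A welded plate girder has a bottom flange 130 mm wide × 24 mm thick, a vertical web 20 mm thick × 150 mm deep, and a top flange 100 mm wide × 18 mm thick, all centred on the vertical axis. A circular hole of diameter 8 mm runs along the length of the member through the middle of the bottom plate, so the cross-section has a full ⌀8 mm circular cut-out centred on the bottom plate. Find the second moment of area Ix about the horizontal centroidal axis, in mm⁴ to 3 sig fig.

Break the section into simple shapes (no overlaps), measuring from the bottom-left corner of the bounding box.
Bottom plate: 130 × 24, A = 3 120 mm², y = 12 mm, Ī = 149 760 mm⁴.
Web plate: 20 × 150, A = 3 000 mm², y = 99 mm, Ī = 5 625 000 mm⁴.
Top plate: 100 × 18, A = 1 800 mm², y = 183 mm, Ī = 48 600 mm⁴.
Hole (subtracted): ⌀8, A = 50.265 mm², y = 12 mm, Ī = 201.06 mm⁴.
Centroid: ȳ = ΣA·y / ΣA = 84.277 mm.
Transfer each piece to the horizontal centroidal axis using Ī + A·d² with d = y − 84.277:
  bottom plate: d = -72.277 mm → contributes +16 448 484 mm⁴
  web plate: d = 14.723 mm → contributes +6 275 309 mm⁴
  top plate: d = 98.723 mm → contributes +17 591 852 mm⁴
  hole: d = -72.277 mm → contributes −262 785 mm⁴
Total I = 40 052 859 mm⁴.

Ix ≈ 4.01 × 10⁷ mm⁴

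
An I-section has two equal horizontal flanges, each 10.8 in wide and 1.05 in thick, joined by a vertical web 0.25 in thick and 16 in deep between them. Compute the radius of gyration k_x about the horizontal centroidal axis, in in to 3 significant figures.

Treat the section as a set of non-overlapping primitives; coordinates are from the bounding-box lower-left.
Bottom flange: 10.8 × 1.05, A = 11.34 in², y = 0.525 in, Ī = 1.0419 in⁴.
Web: 0.25 × 16, A = 4 in², y = 9.05 in, Ī = 85.333 in⁴.
Top flange: 10.8 × 1.05, A = 11.34 in², y = 17.575 in, Ī = 1.0419 in⁴.
By symmetry the centroid is at mid-height, ȳ = 9.05 in.
Transfer each piece to the horizontal centroidal axis using Ī + A·d² with d = y − 9.05:
  bottom flange: d = -8.525 in → contributes +825.18 in⁴
  web: d = 0 in → contributes +85.333 in⁴
  top flange: d = 8.525 in → contributes +825.18 in⁴
Total I = 1735.7 in⁴.
Radius of gyration: k = √(I/A) = √(1735.7 / 26.68) = 8.0657 in.

k_x ≈ 8.07 in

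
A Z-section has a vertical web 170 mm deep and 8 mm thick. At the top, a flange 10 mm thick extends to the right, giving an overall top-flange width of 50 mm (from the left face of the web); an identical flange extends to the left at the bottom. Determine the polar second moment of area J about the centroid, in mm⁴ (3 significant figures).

J ≈ 9.31 × 10⁶ mm⁴

Decompose the section into non-overlapping parts with the origin at the bottom-left of its bounding rectangle.
Web: 8 × 170, A = 1 360 mm², y = 85 mm, Ī = 3 275 333 mm⁴.
Top flange (beyond web): 42 × 10, A = 420 mm², y = 165 mm, Ī = 3 500 mm⁴.
Bottom flange (beyond web): 42 × 10, A = 420 mm², y = 5 mm, Ī = 3 500 mm⁴.
Centroid: ȳ = ΣA·y / ΣA = 85 mm.
Transfer each piece to the centroidal x-axis using Ī + A·d² with d = y − 85:
  web: d = 0 mm → contributes +3 275 333 mm⁴
  top flange (beyond web): d = 80 mm → contributes +2 691 500 mm⁴
  bottom flange (beyond web): d = -80 mm → contributes +2 691 500 mm⁴
Total I = 8 658 333 mm⁴.
For the y-axis: x̄ = 46 mm.
Repeating about the centroidal y-axis gives I_y = 655 733 mm⁴.
Polar second moment: J = I_x + I_y = 9 314 067 mm⁴.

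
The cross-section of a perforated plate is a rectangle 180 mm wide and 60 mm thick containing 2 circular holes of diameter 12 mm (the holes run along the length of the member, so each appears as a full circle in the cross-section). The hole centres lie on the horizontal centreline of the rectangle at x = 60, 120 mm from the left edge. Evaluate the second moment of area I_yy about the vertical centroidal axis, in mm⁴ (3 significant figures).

Treat the section as a set of non-overlapping primitives; coordinates are from the bounding-box lower-left.
Plate: 180 × 60, A = 10 800 mm², x = 90 mm, Ī = 29 160 000 mm⁴.
Hole 1 (subtracted): ⌀12, A = 113.1 mm², x = 60 mm, Ī = 1017.9 mm⁴.
Hole 2 (subtracted): ⌀12, A = 113.1 mm², x = 120 mm, Ī = 1017.9 mm⁴.
By symmetry the centroid is at mid-width, x̄ = 90 mm.
Transfer each piece to the vertical centroidal axis using Ī + A·d² with d = x − 90:
  plate: d = 0 mm → contributes +29 160 000 mm⁴
  hole 1: d = -30 mm → contributes −102 805 mm⁴
  hole 2: d = 30 mm → contributes −102 805 mm⁴
Total I = 28 954 389 mm⁴.

I_yy ≈ 2.90 × 10⁷ mm⁴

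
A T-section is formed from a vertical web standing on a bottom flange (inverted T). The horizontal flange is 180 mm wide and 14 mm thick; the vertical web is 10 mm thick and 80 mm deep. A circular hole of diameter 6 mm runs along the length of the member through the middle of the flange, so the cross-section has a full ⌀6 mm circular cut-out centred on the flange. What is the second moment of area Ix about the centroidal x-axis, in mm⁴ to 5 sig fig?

Decompose the section into non-overlapping parts with the origin at the bottom-left of its bounding rectangle.
Flange: 180 × 14, A = 2 520 mm², y = 7 mm, Ī = 41 160 mm⁴.
Web: 10 × 80, A = 800 mm², y = 54 mm, Ī = 426666.7 mm⁴.
Hole (subtracted): ⌀6, A = 28.27433 mm², y = 7 mm, Ī = 63.61725 mm⁴.
Centroid: ȳ = ΣA·y / ΣA = 18.42258 mm.
Transfer each piece to the centroidal x-axis using Ī + A·d² with d = y − 18.42258:
  flange: d = -11.42258 mm → contributes +369957.8 mm⁴
  web: d = 35.57742 mm → contributes +1 439 269 mm⁴
  hole: d = -11.42258 mm → contributes −3752.72 mm⁴
Total I = 1 805 474 mm⁴.

Ix ≈ 1.8055 × 10⁶ mm⁴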